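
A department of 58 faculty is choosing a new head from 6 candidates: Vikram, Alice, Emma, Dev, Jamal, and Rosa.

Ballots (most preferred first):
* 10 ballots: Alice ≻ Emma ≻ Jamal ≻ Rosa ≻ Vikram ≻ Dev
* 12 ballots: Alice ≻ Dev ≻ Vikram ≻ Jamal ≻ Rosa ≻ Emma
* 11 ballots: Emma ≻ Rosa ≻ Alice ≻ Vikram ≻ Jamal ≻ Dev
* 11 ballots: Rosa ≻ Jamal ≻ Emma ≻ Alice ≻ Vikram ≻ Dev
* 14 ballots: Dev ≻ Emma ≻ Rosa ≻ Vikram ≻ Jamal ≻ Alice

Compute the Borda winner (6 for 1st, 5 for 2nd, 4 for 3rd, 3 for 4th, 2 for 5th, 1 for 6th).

Vikram: 10×2 + 12×4 + 11×3 + 11×2 + 14×3 = 165
Alice: 10×6 + 12×6 + 11×4 + 11×3 + 14×1 = 223
Emma: 10×5 + 12×1 + 11×6 + 11×4 + 14×5 = 242
Dev: 10×1 + 12×5 + 11×1 + 11×1 + 14×6 = 176
Jamal: 10×4 + 12×3 + 11×2 + 11×5 + 14×2 = 181
Rosa: 10×3 + 12×2 + 11×5 + 11×6 + 14×4 = 231

Emma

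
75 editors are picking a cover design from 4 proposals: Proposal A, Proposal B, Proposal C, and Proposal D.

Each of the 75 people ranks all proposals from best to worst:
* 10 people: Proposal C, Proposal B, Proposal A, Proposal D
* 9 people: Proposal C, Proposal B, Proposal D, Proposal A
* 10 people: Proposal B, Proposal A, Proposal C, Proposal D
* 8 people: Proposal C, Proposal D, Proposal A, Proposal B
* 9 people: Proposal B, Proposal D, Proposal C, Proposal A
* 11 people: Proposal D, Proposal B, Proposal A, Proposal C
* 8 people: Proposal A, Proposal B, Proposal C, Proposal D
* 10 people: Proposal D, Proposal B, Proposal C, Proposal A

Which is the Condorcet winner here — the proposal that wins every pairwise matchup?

Proposal B vs Proposal A: 59–16
Proposal B vs Proposal C: 48–27
Proposal B vs Proposal D: 46–29
Proposal B beats every other proposal.

Proposal B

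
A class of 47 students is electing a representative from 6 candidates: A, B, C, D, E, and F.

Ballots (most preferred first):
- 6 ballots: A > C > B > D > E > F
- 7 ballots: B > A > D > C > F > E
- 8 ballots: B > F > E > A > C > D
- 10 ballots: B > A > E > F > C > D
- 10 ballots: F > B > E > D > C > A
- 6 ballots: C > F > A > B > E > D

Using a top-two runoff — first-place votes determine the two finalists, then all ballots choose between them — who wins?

Round 1 first-place votes: A 6, B 25, C 6, D 0, E 0, F 10. B and F advance.
Runoff: B is ranked above F on 31 ballots, F above B on 16.

B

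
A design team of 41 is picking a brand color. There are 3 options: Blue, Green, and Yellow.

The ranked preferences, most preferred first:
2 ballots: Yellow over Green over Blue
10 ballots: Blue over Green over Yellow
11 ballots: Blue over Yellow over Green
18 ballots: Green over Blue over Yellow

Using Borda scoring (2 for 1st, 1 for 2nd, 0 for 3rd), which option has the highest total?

Blue

Blue: 2×0 + 10×2 + 11×2 + 18×1 = 60
Green: 2×1 + 10×1 + 11×0 + 18×2 = 48
Yellow: 2×2 + 10×0 + 11×1 + 18×0 = 15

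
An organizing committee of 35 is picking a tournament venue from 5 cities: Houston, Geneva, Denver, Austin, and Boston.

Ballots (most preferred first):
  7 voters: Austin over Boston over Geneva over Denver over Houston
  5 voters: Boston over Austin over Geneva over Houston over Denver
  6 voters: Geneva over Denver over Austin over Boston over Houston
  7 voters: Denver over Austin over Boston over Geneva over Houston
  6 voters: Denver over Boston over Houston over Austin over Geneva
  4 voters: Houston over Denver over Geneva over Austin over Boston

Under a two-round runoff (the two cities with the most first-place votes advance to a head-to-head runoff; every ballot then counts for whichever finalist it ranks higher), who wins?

Denver

Round 1 first-place votes: Houston 4, Geneva 6, Denver 13, Austin 7, Boston 5. Denver and Austin advance.
Runoff: Denver is ranked above Austin on 23 ballots, Austin above Denver on 12.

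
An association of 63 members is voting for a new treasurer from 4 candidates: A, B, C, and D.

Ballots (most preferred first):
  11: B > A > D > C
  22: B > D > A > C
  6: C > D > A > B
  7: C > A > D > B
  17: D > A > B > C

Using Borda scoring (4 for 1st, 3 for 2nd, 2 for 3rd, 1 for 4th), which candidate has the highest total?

A: 11×3 + 22×2 + 6×2 + 7×3 + 17×3 = 161
B: 11×4 + 22×4 + 6×1 + 7×1 + 17×2 = 179
C: 11×1 + 22×1 + 6×4 + 7×4 + 17×1 = 102
D: 11×2 + 22×3 + 6×3 + 7×2 + 17×4 = 188

D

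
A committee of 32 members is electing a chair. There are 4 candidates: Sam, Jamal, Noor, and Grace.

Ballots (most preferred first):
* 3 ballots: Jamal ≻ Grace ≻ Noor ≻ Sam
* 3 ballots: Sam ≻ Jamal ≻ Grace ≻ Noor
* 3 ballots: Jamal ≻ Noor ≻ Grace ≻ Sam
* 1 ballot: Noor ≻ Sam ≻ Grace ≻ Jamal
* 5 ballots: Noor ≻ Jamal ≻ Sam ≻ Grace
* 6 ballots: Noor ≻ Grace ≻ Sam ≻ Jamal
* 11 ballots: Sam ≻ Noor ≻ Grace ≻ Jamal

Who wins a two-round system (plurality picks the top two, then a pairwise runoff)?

Round 1 first-place votes: Sam 14, Jamal 6, Noor 12, Grace 0. Sam and Noor advance.
Runoff: Sam is ranked above Noor on 14 ballots, Noor above Sam on 18.

Noor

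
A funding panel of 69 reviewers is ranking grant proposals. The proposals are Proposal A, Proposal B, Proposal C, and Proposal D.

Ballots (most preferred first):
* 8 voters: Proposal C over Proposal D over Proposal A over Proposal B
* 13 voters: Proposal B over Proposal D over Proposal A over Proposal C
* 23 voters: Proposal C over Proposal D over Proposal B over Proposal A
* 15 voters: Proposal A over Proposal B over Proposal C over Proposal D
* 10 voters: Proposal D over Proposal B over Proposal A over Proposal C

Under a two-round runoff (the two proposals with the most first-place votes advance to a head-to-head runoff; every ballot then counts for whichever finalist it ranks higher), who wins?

Round 1 first-place votes: Proposal A 15, Proposal B 13, Proposal C 31, Proposal D 10. Proposal C and Proposal A advance.
Runoff: Proposal C is ranked above Proposal A on 31 ballots, Proposal A above Proposal C on 38.

Proposal A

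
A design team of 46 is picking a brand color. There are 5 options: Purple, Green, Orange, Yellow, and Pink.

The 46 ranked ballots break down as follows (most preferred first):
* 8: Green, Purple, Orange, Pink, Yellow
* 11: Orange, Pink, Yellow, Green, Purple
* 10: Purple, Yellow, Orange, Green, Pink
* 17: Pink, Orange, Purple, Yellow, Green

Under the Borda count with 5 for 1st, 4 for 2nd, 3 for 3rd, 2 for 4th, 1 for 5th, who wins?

Purple: 8×4 + 11×1 + 10×5 + 17×3 = 144
Green: 8×5 + 11×2 + 10×2 + 17×1 = 99
Orange: 8×3 + 11×5 + 10×3 + 17×4 = 177
Yellow: 8×1 + 11×3 + 10×4 + 17×2 = 115
Pink: 8×2 + 11×4 + 10×1 + 17×5 = 155

Orange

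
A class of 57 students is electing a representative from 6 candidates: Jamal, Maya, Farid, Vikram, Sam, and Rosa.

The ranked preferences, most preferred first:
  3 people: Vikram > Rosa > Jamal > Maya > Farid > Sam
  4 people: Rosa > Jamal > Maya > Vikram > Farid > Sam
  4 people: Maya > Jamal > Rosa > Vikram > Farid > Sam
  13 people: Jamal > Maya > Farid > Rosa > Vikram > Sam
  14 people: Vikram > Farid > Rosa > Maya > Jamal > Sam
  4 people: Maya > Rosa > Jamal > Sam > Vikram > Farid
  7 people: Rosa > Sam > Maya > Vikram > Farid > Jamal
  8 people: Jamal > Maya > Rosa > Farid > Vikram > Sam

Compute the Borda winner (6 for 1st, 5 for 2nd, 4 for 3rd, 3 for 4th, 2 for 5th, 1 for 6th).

Jamal: 3×4 + 4×5 + 4×5 + 13×6 + 14×2 + 4×4 + 7×1 + 8×6 = 229
Maya: 3×3 + 4×4 + 4×6 + 13×5 + 14×3 + 4×6 + 7×4 + 8×5 = 248
Farid: 3×2 + 4×2 + 4×2 + 13×4 + 14×5 + 4×1 + 7×2 + 8×3 = 186
Vikram: 3×6 + 4×3 + 4×3 + 13×2 + 14×6 + 4×2 + 7×3 + 8×2 = 197
Sam: 3×1 + 4×1 + 4×1 + 13×1 + 14×1 + 4×3 + 7×5 + 8×1 = 93
Rosa: 3×5 + 4×6 + 4×4 + 13×3 + 14×4 + 4×5 + 7×6 + 8×4 = 244

Maya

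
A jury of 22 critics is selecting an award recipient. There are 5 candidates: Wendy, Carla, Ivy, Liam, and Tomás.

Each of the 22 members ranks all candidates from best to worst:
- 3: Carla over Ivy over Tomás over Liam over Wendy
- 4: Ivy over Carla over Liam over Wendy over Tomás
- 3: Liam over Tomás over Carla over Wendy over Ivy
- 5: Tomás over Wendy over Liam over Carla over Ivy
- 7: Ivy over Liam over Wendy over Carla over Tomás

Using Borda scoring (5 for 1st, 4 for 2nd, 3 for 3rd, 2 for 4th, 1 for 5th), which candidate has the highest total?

Wendy: 3×1 + 4×2 + 3×2 + 5×4 + 7×3 = 58
Carla: 3×5 + 4×4 + 3×3 + 5×2 + 7×2 = 64
Ivy: 3×4 + 4×5 + 3×1 + 5×1 + 7×5 = 75
Liam: 3×2 + 4×3 + 3×5 + 5×3 + 7×4 = 76
Tomás: 3×3 + 4×1 + 3×4 + 5×5 + 7×1 = 57

Liam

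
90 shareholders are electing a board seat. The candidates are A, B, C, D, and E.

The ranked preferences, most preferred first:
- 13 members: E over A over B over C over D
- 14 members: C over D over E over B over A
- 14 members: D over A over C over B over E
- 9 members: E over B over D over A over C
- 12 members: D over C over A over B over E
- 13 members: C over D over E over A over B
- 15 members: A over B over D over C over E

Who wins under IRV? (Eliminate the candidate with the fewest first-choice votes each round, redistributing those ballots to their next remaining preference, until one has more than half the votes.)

Round 1: A 15, B 0, C 27, D 26, E 22. B eliminated.
Round 2: A 15, C 27, D 26, E 22. A eliminated.
Round 3: C 27, D 41, E 22. E eliminated.
Round 4: C 40, D 50. D has a majority (≥46).

D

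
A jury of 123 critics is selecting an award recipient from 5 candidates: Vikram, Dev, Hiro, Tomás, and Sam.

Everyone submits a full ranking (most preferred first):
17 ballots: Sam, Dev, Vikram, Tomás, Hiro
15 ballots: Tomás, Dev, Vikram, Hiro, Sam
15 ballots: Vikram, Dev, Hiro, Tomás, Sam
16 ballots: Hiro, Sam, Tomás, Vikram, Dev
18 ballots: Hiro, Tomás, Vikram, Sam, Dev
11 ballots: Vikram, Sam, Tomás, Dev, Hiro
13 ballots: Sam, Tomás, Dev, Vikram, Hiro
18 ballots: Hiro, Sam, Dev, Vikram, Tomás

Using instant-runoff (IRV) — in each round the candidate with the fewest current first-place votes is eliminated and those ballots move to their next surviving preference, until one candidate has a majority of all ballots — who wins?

Round 1: Vikram 26, Dev 0, Hiro 52, Tomás 15, Sam 30. Dev eliminated.
Round 2: Vikram 26, Hiro 52, Tomás 15, Sam 30. Tomás eliminated.
Round 3: Vikram 41, Hiro 52, Sam 30. Sam eliminated.
Round 4: Vikram 71, Hiro 52. Vikram has a majority (≥62).

Vikram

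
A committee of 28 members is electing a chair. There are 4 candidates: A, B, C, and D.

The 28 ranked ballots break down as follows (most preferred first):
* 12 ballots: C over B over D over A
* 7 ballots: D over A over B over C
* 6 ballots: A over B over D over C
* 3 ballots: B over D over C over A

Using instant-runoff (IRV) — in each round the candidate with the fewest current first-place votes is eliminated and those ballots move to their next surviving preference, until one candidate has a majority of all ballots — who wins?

D

Round 1: A 6, B 3, C 12, D 7. B eliminated.
Round 2: A 6, C 12, D 10. A eliminated.
Round 3: C 12, D 16. D has a majority (≥15).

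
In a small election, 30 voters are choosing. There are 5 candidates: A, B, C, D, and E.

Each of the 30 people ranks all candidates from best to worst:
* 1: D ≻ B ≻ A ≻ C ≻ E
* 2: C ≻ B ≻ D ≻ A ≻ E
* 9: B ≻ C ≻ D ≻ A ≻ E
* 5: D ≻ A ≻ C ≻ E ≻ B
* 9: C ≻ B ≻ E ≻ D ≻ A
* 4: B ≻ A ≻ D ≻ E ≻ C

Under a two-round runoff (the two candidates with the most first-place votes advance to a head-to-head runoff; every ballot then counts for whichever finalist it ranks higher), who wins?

C

Round 1 first-place votes: A 0, B 13, C 11, D 6, E 0. B and C advance.
Runoff: B is ranked above C on 14 ballots, C above B on 16.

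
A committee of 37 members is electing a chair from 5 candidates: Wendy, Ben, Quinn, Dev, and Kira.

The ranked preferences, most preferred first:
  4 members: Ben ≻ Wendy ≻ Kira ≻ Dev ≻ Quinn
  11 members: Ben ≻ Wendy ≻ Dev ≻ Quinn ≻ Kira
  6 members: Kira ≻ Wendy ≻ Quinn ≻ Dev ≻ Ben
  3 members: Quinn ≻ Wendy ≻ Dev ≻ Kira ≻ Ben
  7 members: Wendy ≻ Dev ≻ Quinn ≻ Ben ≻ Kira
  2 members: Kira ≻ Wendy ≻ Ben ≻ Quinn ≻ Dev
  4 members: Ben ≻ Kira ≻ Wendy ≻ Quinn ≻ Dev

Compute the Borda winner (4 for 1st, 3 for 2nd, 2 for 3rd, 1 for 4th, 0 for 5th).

Wendy: 4×3 + 11×3 + 6×3 + 3×3 + 7×4 + 2×3 + 4×2 = 114
Ben: 4×4 + 11×4 + 6×0 + 3×0 + 7×1 + 2×2 + 4×4 = 87
Quinn: 4×0 + 11×1 + 6×2 + 3×4 + 7×2 + 2×1 + 4×1 = 55
Dev: 4×1 + 11×2 + 6×1 + 3×2 + 7×3 + 2×0 + 4×0 = 59
Kira: 4×2 + 11×0 + 6×4 + 3×1 + 7×0 + 2×4 + 4×3 = 55

Wendy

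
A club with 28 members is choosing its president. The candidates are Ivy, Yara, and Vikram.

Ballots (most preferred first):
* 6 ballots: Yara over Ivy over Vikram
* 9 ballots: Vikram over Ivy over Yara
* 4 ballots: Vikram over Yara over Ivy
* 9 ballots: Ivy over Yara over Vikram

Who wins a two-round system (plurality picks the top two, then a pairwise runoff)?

Ivy

Round 1 first-place votes: Ivy 9, Yara 6, Vikram 13. Vikram and Ivy advance.
Runoff: Vikram is ranked above Ivy on 13 ballots, Ivy above Vikram on 15.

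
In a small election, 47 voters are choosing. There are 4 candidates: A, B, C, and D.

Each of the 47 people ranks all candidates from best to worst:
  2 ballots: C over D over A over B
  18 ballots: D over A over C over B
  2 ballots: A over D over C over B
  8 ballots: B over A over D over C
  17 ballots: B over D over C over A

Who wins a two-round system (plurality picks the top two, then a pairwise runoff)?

Round 1 first-place votes: A 2, B 25, C 2, D 18. B and D advance.
Runoff: B is ranked above D on 25 ballots, D above B on 22.

B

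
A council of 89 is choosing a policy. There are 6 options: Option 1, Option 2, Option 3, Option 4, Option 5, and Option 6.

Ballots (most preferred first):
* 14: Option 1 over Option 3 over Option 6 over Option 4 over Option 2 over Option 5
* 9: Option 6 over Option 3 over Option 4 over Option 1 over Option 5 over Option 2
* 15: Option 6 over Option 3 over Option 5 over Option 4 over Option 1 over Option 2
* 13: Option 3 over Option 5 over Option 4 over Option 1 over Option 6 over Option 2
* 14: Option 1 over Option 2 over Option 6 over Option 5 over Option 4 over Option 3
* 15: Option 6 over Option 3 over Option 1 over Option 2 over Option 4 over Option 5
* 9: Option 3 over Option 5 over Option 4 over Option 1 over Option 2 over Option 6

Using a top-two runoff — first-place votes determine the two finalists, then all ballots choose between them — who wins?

Option 1

Round 1 first-place votes: Option 1 28, Option 2 0, Option 3 22, Option 4 0, Option 5 0, Option 6 39. Option 6 and Option 1 advance.
Runoff: Option 6 is ranked above Option 1 on 39 ballots, Option 1 above Option 6 on 50.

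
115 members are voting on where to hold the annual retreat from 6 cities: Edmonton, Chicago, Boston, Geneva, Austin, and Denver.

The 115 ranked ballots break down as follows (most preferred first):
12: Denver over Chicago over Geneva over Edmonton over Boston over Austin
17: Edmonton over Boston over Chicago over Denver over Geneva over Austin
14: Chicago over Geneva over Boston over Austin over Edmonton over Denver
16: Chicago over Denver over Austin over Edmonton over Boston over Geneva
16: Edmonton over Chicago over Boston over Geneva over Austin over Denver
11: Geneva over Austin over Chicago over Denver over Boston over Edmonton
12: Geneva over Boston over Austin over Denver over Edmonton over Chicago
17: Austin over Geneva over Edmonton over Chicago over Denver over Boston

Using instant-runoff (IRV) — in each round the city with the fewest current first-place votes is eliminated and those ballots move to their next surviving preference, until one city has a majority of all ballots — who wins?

Chicago

Round 1: Edmonton 33, Chicago 30, Boston 0, Geneva 23, Austin 17, Denver 12. Boston eliminated.
Round 2: Edmonton 33, Chicago 30, Geneva 23, Austin 17, Denver 12. Denver eliminated.
Round 3: Edmonton 33, Chicago 42, Geneva 23, Austin 17. Austin eliminated.
Round 4: Edmonton 33, Chicago 42, Geneva 40. Edmonton eliminated.
Round 5: Chicago 75, Geneva 40. Chicago has a majority (≥58).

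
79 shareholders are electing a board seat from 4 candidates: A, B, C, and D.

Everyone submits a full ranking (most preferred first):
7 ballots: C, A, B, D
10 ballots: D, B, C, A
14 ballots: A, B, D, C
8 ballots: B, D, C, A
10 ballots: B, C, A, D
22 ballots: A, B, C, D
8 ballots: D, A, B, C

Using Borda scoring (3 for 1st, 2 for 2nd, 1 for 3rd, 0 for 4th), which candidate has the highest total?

A: 7×2 + 10×0 + 14×3 + 8×0 + 10×1 + 22×3 + 8×2 = 148
B: 7×1 + 10×2 + 14×2 + 8×3 + 10×3 + 22×2 + 8×1 = 161
C: 7×3 + 10×1 + 14×0 + 8×1 + 10×2 + 22×1 + 8×0 = 81
D: 7×0 + 10×3 + 14×1 + 8×2 + 10×0 + 22×0 + 8×3 = 84

B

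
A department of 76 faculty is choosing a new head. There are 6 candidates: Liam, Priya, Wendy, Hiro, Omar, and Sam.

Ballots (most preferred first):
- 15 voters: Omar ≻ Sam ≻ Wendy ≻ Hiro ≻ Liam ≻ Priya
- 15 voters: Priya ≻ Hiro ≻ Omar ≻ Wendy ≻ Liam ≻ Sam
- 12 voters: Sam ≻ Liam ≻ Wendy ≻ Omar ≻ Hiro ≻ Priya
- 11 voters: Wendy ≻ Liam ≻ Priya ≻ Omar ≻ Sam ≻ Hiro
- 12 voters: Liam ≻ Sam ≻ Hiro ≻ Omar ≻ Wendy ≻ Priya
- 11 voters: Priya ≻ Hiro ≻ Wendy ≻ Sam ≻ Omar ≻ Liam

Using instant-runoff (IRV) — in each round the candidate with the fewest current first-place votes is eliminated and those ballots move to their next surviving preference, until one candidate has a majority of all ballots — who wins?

Round 1: Liam 12, Priya 26, Wendy 11, Hiro 0, Omar 15, Sam 12. Hiro eliminated.
Round 2: Liam 12, Priya 26, Wendy 11, Omar 15, Sam 12. Wendy eliminated.
Round 3: Liam 23, Priya 26, Omar 15, Sam 12. Sam eliminated.
Round 4: Liam 35, Priya 26, Omar 15. Omar eliminated.
Round 5: Liam 50, Priya 26. Liam has a majority (≥39).

Liam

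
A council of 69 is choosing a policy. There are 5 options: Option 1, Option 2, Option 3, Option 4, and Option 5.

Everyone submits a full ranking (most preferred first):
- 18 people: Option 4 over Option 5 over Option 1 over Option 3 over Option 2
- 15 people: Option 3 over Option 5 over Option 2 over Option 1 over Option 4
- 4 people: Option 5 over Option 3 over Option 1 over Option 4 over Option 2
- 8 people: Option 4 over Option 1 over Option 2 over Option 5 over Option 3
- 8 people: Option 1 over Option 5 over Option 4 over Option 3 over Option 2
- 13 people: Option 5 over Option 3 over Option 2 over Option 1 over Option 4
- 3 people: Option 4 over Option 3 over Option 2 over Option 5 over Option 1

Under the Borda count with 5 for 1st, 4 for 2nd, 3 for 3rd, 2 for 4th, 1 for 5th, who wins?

Option 1: 18×3 + 15×2 + 4×3 + 8×4 + 8×5 + 13×2 + 3×1 = 197
Option 2: 18×1 + 15×3 + 4×1 + 8×3 + 8×1 + 13×3 + 3×3 = 147
Option 3: 18×2 + 15×5 + 4×4 + 8×1 + 8×2 + 13×4 + 3×4 = 215
Option 4: 18×5 + 15×1 + 4×2 + 8×5 + 8×3 + 13×1 + 3×5 = 205
Option 5: 18×4 + 15×4 + 4×5 + 8×2 + 8×4 + 13×5 + 3×2 = 271

Option 5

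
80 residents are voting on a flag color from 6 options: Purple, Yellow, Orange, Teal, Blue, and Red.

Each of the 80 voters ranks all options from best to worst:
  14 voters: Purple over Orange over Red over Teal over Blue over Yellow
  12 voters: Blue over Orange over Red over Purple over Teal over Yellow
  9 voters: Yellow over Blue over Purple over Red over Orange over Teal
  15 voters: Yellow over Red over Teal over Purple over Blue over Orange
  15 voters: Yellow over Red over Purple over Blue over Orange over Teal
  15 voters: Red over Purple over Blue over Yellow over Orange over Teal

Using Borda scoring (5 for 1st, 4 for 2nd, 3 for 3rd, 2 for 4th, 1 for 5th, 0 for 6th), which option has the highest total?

Purple: 14×5 + 12×2 + 9×3 + 15×2 + 15×3 + 15×4 = 256
Yellow: 14×0 + 12×0 + 9×5 + 15×5 + 15×5 + 15×2 = 225
Orange: 14×4 + 12×4 + 9×1 + 15×0 + 15×1 + 15×1 = 143
Teal: 14×2 + 12×1 + 9×0 + 15×3 + 15×0 + 15×0 = 85
Blue: 14×1 + 12×5 + 9×4 + 15×1 + 15×2 + 15×3 = 200
Red: 14×3 + 12×3 + 9×2 + 15×4 + 15×4 + 15×5 = 291

Red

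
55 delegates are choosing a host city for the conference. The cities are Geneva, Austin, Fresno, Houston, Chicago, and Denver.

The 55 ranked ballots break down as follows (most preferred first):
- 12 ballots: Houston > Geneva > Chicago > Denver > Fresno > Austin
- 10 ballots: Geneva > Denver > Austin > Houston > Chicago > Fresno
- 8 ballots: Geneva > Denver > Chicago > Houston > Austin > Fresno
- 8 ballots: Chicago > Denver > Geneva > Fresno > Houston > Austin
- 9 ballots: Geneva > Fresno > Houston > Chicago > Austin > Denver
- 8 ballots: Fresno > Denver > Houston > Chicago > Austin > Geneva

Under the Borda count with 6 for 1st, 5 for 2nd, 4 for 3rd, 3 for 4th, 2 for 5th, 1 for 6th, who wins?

Geneva

Geneva: 12×5 + 10×6 + 8×6 + 8×4 + 9×6 + 8×1 = 262
Austin: 12×1 + 10×4 + 8×2 + 8×1 + 9×2 + 8×2 = 110
Fresno: 12×2 + 10×1 + 8×1 + 8×3 + 9×5 + 8×6 = 159
Houston: 12×6 + 10×3 + 8×3 + 8×2 + 9×4 + 8×4 = 210
Chicago: 12×4 + 10×2 + 8×4 + 8×6 + 9×3 + 8×3 = 199
Denver: 12×3 + 10×5 + 8×5 + 8×5 + 9×1 + 8×5 = 215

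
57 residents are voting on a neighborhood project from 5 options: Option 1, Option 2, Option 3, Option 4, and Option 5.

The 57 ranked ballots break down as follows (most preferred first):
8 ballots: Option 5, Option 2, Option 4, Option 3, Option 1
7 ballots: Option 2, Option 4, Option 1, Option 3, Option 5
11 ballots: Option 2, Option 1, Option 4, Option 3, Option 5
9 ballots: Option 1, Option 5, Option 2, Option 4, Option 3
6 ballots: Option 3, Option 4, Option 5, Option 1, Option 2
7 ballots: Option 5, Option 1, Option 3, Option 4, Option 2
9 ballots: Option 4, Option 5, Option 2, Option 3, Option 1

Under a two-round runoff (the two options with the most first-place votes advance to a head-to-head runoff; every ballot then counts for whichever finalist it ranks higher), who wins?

Round 1 first-place votes: Option 1 9, Option 2 18, Option 3 6, Option 4 9, Option 5 15. Option 2 and Option 5 advance.
Runoff: Option 2 is ranked above Option 5 on 18 ballots, Option 5 above Option 2 on 39.

Option 5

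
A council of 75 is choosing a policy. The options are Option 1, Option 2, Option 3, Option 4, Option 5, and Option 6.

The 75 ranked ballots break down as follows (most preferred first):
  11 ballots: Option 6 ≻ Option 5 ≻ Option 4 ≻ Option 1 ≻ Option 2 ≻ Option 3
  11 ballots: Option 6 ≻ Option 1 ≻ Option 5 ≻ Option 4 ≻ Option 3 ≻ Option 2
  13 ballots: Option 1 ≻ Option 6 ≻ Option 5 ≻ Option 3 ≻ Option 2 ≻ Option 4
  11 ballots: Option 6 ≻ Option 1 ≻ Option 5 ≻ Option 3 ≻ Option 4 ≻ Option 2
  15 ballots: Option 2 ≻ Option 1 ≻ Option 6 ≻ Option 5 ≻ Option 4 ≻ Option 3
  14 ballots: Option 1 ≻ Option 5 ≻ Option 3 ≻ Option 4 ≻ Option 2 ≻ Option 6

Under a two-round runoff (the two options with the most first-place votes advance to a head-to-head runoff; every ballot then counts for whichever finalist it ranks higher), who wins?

Round 1 first-place votes: Option 1 27, Option 2 15, Option 3 0, Option 4 0, Option 5 0, Option 6 33. Option 6 and Option 1 advance.
Runoff: Option 6 is ranked above Option 1 on 33 ballots, Option 1 above Option 6 on 42.

Option 1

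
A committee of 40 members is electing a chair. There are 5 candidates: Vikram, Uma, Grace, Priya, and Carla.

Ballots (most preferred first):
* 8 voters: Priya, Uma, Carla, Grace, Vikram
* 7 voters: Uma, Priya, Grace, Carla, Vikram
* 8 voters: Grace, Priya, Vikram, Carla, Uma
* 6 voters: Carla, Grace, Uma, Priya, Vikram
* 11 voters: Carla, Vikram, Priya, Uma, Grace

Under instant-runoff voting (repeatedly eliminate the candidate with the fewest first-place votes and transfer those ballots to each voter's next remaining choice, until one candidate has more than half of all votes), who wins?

Priya

Round 1: Vikram 0, Uma 7, Grace 8, Priya 8, Carla 17. Vikram eliminated.
Round 2: Uma 7, Grace 8, Priya 8, Carla 17. Uma eliminated.
Round 3: Grace 8, Priya 15, Carla 17. Grace eliminated.
Round 4: Priya 23, Carla 17. Priya has a majority (≥21).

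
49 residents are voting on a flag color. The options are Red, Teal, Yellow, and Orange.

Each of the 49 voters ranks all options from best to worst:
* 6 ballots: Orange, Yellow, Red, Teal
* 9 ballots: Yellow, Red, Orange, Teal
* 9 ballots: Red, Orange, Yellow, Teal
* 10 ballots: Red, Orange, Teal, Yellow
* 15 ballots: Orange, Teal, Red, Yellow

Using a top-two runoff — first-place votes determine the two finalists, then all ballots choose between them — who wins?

Red

Round 1 first-place votes: Red 19, Teal 0, Yellow 9, Orange 21. Orange and Red advance.
Runoff: Orange is ranked above Red on 21 ballots, Red above Orange on 28.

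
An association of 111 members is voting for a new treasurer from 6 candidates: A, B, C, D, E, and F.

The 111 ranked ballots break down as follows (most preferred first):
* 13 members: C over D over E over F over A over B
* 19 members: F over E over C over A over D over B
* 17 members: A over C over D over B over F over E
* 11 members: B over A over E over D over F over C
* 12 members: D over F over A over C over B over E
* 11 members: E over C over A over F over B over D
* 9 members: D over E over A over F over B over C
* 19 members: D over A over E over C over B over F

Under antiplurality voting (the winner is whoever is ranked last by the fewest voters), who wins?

Last-place votes: A 0, B 32, C 20, D 11, E 29, F 19.

A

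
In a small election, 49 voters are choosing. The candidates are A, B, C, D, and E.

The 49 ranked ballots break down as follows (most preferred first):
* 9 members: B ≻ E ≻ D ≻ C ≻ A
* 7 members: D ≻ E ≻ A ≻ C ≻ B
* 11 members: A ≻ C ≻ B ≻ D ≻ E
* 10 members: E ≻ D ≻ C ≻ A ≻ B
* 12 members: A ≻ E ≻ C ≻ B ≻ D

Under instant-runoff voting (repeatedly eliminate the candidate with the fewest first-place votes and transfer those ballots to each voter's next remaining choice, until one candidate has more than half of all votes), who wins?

E

Round 1: A 23, B 9, C 0, D 7, E 10. C eliminated.
Round 2: A 23, B 9, D 7, E 10. D eliminated.
Round 3: A 23, B 9, E 17. B eliminated.
Round 4: A 23, E 26. E has a majority (≥25).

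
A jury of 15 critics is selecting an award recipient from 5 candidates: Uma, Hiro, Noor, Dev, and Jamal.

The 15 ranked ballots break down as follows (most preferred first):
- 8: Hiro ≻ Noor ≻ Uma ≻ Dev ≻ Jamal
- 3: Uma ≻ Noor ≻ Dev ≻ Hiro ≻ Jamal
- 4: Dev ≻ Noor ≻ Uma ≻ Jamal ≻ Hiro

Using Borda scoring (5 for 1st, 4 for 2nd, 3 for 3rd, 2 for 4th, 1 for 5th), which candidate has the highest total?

Noor

Uma: 8×3 + 3×5 + 4×3 = 51
Hiro: 8×5 + 3×2 + 4×1 = 50
Noor: 8×4 + 3×4 + 4×4 = 60
Dev: 8×2 + 3×3 + 4×5 = 45
Jamal: 8×1 + 3×1 + 4×2 = 19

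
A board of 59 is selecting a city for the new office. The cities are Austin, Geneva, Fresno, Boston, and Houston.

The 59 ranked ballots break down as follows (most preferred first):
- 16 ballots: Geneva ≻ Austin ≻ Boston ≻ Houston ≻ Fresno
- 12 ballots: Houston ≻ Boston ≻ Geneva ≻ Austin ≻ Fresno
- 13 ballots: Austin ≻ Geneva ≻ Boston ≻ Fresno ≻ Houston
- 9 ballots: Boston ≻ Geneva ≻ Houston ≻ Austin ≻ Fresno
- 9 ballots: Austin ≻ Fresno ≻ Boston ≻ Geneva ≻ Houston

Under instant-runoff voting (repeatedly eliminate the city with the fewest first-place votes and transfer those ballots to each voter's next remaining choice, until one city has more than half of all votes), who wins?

Round 1: Austin 22, Geneva 16, Fresno 0, Boston 9, Houston 12. Fresno eliminated.
Round 2: Austin 22, Geneva 16, Boston 9, Houston 12. Boston eliminated.
Round 3: Austin 22, Geneva 25, Houston 12. Houston eliminated.
Round 4: Austin 22, Geneva 37. Geneva has a majority (≥30).

Geneva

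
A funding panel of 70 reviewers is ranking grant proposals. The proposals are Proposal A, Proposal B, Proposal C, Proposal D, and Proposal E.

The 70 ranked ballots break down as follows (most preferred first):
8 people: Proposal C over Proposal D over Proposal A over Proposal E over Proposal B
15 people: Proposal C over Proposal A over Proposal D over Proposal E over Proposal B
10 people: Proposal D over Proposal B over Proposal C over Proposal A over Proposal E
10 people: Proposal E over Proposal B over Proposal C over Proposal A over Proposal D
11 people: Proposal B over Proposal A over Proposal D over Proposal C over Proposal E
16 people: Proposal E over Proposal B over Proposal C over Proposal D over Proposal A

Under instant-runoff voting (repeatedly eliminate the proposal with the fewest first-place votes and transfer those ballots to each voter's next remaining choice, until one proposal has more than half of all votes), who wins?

Proposal C

Round 1: Proposal A 0, Proposal B 11, Proposal C 23, Proposal D 10, Proposal E 26. Proposal A eliminated.
Round 2: Proposal B 11, Proposal C 23, Proposal D 10, Proposal E 26. Proposal D eliminated.
Round 3: Proposal B 21, Proposal C 23, Proposal E 26. Proposal B eliminated.
Round 4: Proposal C 44, Proposal E 26. Proposal C has a majority (≥36).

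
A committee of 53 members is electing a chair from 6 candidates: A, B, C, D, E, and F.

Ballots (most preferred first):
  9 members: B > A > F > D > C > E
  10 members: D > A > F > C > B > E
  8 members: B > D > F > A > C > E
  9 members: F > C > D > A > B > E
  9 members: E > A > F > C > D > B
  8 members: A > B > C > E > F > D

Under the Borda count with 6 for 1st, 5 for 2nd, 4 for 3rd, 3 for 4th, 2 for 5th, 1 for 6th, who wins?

A

A: 9×5 + 10×5 + 8×3 + 9×3 + 9×5 + 8×6 = 239
B: 9×6 + 10×2 + 8×6 + 9×2 + 9×1 + 8×5 = 189
C: 9×2 + 10×3 + 8×2 + 9×5 + 9×3 + 8×4 = 168
D: 9×3 + 10×6 + 8×5 + 9×4 + 9×2 + 8×1 = 189
E: 9×1 + 10×1 + 8×1 + 9×1 + 9×6 + 8×3 = 114
F: 9×4 + 10×4 + 8×4 + 9×6 + 9×4 + 8×2 = 214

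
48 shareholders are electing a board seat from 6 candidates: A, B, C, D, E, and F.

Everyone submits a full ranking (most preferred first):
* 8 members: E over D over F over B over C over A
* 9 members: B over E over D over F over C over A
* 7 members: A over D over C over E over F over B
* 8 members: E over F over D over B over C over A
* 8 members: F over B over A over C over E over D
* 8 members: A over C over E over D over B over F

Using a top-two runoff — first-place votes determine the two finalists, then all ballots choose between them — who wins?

Round 1 first-place votes: A 15, B 9, C 0, D 0, E 16, F 8. E and A advance.
Runoff: E is ranked above A on 25 ballots, A above E on 23.

E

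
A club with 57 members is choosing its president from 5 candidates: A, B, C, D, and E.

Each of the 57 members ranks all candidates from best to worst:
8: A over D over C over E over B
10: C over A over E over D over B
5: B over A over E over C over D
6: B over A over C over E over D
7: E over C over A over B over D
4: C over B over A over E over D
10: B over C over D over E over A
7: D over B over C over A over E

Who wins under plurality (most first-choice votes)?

First-place votes: A 8, B 21, C 14, D 7, E 7.

B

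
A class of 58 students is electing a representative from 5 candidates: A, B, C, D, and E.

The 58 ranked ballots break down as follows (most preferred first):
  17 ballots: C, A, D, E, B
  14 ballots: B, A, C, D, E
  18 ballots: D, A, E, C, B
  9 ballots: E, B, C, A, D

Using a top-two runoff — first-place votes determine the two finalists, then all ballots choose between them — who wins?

C

Round 1 first-place votes: A 0, B 14, C 17, D 18, E 9. D and C advance.
Runoff: D is ranked above C on 18 ballots, C above D on 40.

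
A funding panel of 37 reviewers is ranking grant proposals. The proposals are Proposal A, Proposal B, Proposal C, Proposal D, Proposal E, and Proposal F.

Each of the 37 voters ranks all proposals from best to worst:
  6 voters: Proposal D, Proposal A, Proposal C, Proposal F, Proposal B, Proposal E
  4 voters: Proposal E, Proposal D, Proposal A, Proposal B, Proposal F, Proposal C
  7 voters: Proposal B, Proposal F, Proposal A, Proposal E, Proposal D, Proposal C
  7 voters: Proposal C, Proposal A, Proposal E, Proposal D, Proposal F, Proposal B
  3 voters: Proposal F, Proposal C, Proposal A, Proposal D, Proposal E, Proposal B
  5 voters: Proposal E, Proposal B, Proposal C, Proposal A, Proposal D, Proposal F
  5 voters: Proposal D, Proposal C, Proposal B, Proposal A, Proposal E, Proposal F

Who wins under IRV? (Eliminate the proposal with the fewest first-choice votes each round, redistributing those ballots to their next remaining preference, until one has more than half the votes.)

Proposal E

Round 1: Proposal A 0, Proposal B 7, Proposal C 7, Proposal D 11, Proposal E 9, Proposal F 3. Proposal A eliminated.
Round 2: Proposal B 7, Proposal C 7, Proposal D 11, Proposal E 9, Proposal F 3. Proposal F eliminated.
Round 3: Proposal B 7, Proposal C 10, Proposal D 11, Proposal E 9. Proposal B eliminated.
Round 4: Proposal C 10, Proposal D 11, Proposal E 16. Proposal C eliminated.
Round 5: Proposal D 14, Proposal E 23. Proposal E has a majority (≥19).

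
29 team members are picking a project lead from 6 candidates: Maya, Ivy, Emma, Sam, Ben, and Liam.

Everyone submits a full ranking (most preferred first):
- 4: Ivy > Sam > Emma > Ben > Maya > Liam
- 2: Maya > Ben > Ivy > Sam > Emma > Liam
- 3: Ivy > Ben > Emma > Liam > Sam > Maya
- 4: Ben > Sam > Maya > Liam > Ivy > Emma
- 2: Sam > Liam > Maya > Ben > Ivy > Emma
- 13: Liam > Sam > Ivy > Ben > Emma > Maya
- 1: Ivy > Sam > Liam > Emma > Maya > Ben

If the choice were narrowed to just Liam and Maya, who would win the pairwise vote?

Liam is ranked above Maya on 19 ballots; Maya above Liam on 10.

Liam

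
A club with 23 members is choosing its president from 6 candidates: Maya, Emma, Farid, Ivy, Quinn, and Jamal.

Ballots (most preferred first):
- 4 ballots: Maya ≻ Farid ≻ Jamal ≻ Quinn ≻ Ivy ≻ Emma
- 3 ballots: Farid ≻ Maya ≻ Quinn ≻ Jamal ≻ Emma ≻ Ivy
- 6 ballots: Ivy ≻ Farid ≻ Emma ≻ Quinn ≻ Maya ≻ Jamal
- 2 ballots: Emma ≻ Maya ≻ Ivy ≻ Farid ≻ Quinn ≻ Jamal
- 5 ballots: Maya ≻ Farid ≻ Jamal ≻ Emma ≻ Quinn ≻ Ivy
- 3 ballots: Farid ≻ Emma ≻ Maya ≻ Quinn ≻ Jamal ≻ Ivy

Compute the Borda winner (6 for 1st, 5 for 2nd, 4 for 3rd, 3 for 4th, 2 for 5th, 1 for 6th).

Maya: 4×6 + 3×5 + 6×2 + 2×5 + 5×6 + 3×4 = 103
Emma: 4×1 + 3×2 + 6×4 + 2×6 + 5×3 + 3×5 = 76
Farid: 4×5 + 3×6 + 6×5 + 2×3 + 5×5 + 3×6 = 117
Ivy: 4×2 + 3×1 + 6×6 + 2×4 + 5×1 + 3×1 = 63
Quinn: 4×3 + 3×4 + 6×3 + 2×2 + 5×2 + 3×3 = 65
Jamal: 4×4 + 3×3 + 6×1 + 2×1 + 5×4 + 3×2 = 59

Farid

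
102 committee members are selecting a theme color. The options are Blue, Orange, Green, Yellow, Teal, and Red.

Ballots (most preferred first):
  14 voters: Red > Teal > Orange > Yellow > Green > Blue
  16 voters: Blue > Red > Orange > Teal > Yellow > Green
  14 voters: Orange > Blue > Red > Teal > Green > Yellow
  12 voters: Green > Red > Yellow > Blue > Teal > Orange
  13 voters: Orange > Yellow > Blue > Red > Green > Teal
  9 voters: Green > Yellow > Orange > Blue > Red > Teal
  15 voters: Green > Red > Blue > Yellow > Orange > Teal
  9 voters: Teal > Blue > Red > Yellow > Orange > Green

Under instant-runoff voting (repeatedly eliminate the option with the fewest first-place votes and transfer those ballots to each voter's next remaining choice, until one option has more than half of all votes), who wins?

Orange

Round 1: Blue 16, Orange 27, Green 36, Yellow 0, Teal 9, Red 14. Yellow eliminated.
Round 2: Blue 16, Orange 27, Green 36, Teal 9, Red 14. Teal eliminated.
Round 3: Blue 25, Orange 27, Green 36, Red 14. Red eliminated.
Round 4: Blue 25, Orange 41, Green 36. Blue eliminated.
Round 5: Orange 66, Green 36. Orange has a majority (≥52).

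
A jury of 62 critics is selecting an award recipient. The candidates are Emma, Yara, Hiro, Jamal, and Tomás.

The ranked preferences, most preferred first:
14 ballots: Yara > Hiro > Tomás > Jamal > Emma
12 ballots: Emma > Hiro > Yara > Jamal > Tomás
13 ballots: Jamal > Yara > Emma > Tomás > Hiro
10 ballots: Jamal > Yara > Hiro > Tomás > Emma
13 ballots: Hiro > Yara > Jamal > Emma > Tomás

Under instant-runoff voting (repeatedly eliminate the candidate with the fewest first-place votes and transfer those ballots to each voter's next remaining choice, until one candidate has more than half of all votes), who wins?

Round 1: Emma 12, Yara 14, Hiro 13, Jamal 23, Tomás 0. Tomás eliminated.
Round 2: Emma 12, Yara 14, Hiro 13, Jamal 23. Emma eliminated.
Round 3: Yara 14, Hiro 25, Jamal 23. Yara eliminated.
Round 4: Hiro 39, Jamal 23. Hiro has a majority (≥32).

Hiro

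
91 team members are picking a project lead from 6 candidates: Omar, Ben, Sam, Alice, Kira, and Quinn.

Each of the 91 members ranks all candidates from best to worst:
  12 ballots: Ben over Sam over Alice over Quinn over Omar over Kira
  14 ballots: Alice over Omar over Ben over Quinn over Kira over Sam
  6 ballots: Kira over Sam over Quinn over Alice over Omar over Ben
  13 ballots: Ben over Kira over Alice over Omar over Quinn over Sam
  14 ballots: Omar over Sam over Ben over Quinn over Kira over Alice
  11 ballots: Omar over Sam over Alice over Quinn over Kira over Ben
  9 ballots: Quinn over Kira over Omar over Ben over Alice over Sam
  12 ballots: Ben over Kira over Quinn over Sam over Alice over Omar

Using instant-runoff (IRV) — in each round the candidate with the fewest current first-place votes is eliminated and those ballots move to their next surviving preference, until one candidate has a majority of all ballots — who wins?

Round 1: Omar 25, Ben 37, Sam 0, Alice 14, Kira 6, Quinn 9. Sam eliminated.
Round 2: Omar 25, Ben 37, Alice 14, Kira 6, Quinn 9. Kira eliminated.
Round 3: Omar 25, Ben 37, Alice 14, Quinn 15. Alice eliminated.
Round 4: Omar 39, Ben 37, Quinn 15. Quinn eliminated.
Round 5: Omar 54, Ben 37. Omar has a majority (≥46).

Omar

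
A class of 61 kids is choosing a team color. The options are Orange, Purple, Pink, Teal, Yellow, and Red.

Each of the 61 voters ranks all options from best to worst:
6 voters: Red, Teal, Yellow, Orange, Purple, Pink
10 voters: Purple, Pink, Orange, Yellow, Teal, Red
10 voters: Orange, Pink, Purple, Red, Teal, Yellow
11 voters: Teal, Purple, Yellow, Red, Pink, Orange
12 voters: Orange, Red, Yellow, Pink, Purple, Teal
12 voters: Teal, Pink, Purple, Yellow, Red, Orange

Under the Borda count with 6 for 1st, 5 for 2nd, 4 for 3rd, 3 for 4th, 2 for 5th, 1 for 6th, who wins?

Orange: 6×3 + 10×4 + 10×6 + 11×1 + 12×6 + 12×1 = 213
Purple: 6×2 + 10×6 + 10×4 + 11×5 + 12×2 + 12×4 = 239
Pink: 6×1 + 10×5 + 10×5 + 11×2 + 12×3 + 12×5 = 224
Teal: 6×5 + 10×2 + 10×2 + 11×6 + 12×1 + 12×6 = 220
Yellow: 6×4 + 10×3 + 10×1 + 11×4 + 12×4 + 12×3 = 192
Red: 6×6 + 10×1 + 10×3 + 11×3 + 12×5 + 12×2 = 193

Purple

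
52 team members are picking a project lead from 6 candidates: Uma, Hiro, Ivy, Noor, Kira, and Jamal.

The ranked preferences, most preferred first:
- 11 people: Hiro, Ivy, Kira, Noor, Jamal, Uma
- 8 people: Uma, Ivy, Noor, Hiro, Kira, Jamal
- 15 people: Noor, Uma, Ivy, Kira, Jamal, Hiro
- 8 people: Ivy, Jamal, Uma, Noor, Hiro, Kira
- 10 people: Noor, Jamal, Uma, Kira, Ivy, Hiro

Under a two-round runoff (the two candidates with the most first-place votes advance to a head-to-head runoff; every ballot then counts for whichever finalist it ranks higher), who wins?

Noor

Round 1 first-place votes: Uma 8, Hiro 11, Ivy 8, Noor 25, Kira 0, Jamal 0. Noor and Hiro advance.
Runoff: Noor is ranked above Hiro on 41 ballots, Hiro above Noor on 11.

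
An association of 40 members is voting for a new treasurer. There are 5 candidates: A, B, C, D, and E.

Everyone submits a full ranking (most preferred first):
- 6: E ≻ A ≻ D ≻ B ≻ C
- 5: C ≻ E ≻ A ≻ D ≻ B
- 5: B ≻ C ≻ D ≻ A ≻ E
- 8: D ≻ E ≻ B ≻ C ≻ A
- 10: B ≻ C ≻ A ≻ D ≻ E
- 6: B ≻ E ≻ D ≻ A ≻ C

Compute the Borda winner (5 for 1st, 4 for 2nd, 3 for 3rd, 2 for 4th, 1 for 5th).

A: 6×4 + 5×3 + 5×2 + 8×1 + 10×3 + 6×2 = 99
B: 6×2 + 5×1 + 5×5 + 8×3 + 10×5 + 6×5 = 146
C: 6×1 + 5×5 + 5×4 + 8×2 + 10×4 + 6×1 = 113
D: 6×3 + 5×2 + 5×3 + 8×5 + 10×2 + 6×3 = 121
E: 6×5 + 5×4 + 5×1 + 8×4 + 10×1 + 6×4 = 121

B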